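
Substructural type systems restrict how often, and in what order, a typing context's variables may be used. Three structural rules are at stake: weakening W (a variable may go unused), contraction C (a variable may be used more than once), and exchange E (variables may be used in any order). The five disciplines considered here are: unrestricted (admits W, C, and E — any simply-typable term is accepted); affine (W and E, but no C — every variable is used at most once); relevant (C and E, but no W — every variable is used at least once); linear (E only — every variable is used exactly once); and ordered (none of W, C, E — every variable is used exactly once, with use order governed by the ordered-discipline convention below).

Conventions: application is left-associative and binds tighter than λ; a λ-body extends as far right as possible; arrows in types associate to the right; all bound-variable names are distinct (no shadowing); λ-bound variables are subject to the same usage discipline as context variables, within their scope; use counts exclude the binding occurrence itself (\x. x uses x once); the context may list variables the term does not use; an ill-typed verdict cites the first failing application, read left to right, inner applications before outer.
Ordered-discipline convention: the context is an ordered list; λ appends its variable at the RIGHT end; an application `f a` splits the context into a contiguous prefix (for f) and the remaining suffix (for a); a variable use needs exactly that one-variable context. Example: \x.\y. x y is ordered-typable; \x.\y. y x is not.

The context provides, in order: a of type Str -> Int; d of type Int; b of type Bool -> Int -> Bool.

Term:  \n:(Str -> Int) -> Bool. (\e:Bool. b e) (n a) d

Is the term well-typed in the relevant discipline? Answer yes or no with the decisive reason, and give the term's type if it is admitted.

yes — every one of a, d, b, n, e appears; term : ((Str -> Int) -> Bool) -> Bool
counts: a ×1, d ×1, b ×1, n [bound] ×1, e [bound] ×1
use order (left to right): b, e, n, a, d
typing: well-typed — term : ((Str -> Int) -> Bool) -> Bool
summary: ordered ✗ · linear ✓ · affine ✓ · relevant ✓ · unrestricted ✓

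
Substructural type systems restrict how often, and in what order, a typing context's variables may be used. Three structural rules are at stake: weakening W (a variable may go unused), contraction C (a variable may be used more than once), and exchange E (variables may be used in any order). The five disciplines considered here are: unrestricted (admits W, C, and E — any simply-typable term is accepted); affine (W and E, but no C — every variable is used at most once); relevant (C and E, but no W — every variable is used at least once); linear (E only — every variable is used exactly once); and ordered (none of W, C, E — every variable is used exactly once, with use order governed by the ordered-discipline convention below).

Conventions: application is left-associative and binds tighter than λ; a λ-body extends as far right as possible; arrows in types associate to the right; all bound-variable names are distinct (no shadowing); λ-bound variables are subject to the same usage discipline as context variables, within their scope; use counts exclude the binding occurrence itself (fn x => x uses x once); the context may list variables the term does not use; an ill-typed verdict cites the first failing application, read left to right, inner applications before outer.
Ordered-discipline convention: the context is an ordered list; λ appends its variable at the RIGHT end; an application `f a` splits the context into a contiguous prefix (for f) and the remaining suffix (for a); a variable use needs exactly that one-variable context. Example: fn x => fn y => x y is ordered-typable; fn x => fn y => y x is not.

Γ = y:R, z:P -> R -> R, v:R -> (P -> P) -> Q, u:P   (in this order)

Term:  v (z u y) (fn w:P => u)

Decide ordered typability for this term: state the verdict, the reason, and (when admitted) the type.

no — repeated use of u ×2; needs weakening: w unused
use counts: y: 1×; z: 1×; v: 1×; u: 2×; w (λ-bound): 0×
use order (left to right): v, z, u, y, u
typing: well-typed at Q
summary: ordered ✗; linear ✗; affine ✗; relevant ✗; unrestricted ✓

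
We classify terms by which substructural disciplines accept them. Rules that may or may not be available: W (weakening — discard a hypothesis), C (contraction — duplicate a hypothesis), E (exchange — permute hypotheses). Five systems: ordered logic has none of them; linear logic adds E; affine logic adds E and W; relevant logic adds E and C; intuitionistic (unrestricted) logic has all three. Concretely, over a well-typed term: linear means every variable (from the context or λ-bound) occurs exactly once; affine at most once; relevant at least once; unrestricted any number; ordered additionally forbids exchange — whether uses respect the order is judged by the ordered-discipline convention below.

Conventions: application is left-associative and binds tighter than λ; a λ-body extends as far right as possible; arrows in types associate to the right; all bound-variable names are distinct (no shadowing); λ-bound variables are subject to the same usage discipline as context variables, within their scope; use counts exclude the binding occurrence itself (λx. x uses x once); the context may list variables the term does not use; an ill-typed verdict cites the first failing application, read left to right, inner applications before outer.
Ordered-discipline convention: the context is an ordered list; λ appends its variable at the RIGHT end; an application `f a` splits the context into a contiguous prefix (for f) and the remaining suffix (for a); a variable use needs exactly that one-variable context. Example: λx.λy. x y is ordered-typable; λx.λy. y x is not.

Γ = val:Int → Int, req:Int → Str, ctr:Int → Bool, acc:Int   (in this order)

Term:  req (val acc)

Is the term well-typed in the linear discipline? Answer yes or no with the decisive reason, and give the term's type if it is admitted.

no — ctr left unused
usage: val ×1; req ×1; ctr ×0; acc ×1
use order (left to right): req, val, acc
typing: well-typed — term : Str
all disciplines: ordered ✗, linear ✗, affine ✓, relevant ✗, unrestricted ✓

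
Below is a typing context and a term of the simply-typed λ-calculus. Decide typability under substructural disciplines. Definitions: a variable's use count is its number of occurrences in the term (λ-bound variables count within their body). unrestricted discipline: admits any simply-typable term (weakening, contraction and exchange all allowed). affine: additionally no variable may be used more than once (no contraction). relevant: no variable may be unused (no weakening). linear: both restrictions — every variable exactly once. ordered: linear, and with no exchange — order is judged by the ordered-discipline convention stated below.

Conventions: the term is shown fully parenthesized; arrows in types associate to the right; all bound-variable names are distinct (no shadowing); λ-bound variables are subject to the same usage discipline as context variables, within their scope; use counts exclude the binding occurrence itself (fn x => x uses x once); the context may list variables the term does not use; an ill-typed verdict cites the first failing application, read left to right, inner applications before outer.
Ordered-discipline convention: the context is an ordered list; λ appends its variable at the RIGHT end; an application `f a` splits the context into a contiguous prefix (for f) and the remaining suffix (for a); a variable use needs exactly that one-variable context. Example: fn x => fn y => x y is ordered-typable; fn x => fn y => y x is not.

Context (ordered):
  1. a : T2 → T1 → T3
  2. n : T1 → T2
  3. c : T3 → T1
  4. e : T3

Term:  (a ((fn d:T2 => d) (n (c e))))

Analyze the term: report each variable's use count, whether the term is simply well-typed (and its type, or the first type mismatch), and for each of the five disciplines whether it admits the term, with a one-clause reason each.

use counts: a: 1; n: 1; c: 1; e: 1; d [bound]: 1
uses in reading order: a, d, n, c, e
typing: ✓ — T1 → T3
ordered: ✓, a, n, c, e, d: once each, no exchange needed
linear: ✓, a, n, c, e, d: one use apiece
affine: ✓, none of a, n, c, e, d used more than once
relevant: ✓, at least one use each (a, n, c, e, d)
unrestricted: ✓, simply typable at T1 → T3; W, C, E all held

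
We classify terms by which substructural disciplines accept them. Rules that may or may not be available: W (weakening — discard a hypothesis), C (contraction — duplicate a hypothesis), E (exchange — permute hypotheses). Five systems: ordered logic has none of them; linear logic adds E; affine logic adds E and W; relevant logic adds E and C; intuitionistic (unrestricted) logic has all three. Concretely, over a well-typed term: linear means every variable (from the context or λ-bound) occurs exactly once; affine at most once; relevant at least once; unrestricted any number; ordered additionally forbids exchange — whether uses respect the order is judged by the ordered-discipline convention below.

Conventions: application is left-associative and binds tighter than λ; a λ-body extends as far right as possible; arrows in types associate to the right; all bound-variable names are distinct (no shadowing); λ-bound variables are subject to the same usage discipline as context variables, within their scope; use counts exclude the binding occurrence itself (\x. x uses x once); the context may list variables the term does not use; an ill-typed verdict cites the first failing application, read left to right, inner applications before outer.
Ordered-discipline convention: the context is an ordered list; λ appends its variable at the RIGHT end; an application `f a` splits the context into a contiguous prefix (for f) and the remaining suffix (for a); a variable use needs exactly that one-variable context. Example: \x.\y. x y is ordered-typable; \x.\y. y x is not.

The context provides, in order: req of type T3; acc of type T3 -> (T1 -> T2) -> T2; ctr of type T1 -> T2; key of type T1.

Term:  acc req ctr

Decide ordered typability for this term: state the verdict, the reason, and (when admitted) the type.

no — key left unused
variable uses: req: 1×, acc: 1×, ctr: 1×, key: 0×
left-to-right use order: acc, req, ctr
typing: ✓ — T2
summary: ordered ✗ | linear ✗ | affine ✓ | relevant ✗ | unrestricted ✓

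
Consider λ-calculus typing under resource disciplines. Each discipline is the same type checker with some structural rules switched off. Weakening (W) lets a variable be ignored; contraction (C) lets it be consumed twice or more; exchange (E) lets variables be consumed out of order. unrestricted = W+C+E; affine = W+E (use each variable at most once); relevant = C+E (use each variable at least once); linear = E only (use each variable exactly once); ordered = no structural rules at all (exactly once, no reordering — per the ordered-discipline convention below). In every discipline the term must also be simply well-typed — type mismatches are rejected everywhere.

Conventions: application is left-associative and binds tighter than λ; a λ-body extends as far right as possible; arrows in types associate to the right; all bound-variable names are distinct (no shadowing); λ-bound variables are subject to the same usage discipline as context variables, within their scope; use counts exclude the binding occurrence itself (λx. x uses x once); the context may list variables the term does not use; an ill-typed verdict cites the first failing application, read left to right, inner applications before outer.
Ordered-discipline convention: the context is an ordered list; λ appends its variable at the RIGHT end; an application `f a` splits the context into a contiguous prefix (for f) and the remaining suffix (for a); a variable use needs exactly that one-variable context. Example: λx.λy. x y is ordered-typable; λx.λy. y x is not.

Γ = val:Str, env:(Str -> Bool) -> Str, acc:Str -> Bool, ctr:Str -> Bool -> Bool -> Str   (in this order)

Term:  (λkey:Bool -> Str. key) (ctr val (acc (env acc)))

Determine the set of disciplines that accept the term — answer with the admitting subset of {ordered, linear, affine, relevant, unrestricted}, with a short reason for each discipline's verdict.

admitted in: relevant, unrestricted
variable uses: val: 1; env: 1; acc: 2; ctr: 1; key (λ-bound): 1
uses in reading order: key, ctr, val, acc, env, acc
typing: the term checks, with type Bool -> Str
ordered ✗ (repeated use of acc ×2)
linear ✗ (repeated use of acc ×2)
affine ✗ (repeated use of acc ×2)
relevant ✓ (every one of val, env, acc, ctr, key appears)
unrestricted ✓ (typability at Bool -> Str is all that's needed)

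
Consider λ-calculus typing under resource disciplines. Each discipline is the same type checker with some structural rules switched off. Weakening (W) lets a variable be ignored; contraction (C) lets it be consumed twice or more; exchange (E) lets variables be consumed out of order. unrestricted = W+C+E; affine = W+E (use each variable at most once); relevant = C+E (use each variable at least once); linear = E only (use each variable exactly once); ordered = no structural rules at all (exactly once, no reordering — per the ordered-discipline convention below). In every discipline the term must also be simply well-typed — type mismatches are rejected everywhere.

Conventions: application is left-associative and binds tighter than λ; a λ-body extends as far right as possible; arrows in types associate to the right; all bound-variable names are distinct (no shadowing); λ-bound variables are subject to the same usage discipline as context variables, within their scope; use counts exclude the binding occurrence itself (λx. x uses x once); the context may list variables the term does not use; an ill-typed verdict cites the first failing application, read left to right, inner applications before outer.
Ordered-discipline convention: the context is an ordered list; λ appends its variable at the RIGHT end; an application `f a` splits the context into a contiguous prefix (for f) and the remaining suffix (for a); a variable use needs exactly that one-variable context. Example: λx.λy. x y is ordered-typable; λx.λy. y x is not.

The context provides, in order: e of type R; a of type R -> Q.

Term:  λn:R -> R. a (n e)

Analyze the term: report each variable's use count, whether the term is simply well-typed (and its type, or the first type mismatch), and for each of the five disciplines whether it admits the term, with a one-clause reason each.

counts: e: 1, a: 1, n (bound): 1
left-to-right use order: a, n, e
typing: ✓ — (R -> R) -> Q
ordered: ✗ — no contiguous prefix/suffix split fits a, n, e
linear: ✓ — single use per variable (e, a, n)
affine: ✓ — e, a, n: no repeats, contraction unneeded
relevant: ✓ — none of e, a, n goes unused
unrestricted: ✓ — simply typable at (R -> R) -> Q; W, C, E all held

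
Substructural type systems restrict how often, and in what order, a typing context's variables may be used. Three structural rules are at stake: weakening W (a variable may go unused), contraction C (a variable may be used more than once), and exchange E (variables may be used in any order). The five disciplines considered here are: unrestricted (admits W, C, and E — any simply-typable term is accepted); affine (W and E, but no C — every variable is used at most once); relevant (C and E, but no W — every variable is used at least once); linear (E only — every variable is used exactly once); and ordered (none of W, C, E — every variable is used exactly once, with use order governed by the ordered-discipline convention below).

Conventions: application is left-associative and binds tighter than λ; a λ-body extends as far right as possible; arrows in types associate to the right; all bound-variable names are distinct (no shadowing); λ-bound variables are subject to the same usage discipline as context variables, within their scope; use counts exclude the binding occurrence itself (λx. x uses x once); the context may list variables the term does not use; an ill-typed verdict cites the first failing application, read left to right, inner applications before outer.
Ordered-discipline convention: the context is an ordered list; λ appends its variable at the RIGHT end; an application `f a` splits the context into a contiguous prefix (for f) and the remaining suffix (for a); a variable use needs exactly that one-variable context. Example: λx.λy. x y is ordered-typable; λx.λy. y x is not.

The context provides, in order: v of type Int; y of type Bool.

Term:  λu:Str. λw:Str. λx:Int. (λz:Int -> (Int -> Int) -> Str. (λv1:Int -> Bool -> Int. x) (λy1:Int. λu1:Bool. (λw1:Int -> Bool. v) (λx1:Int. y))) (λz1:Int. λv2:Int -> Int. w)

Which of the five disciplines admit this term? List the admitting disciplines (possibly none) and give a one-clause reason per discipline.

accepted by: affine, unrestricted
variable uses: v ×1, y ×1, u [bound] ×0, w [bound] ×1, x [bound] ×1, z [bound] ×0, v1 [bound] ×0, y1 [bound] ×0, u1 [bound] ×0, w1 [bound] ×0, x1 [bound] ×0, z1 [bound] ×0, v2 [bound] ×0
uses in reading order: x, v, y, w
typing: the term checks, with type Str -> Str -> Int -> Int
ordered: ✗ — u, z, v1, y1, u1, w1, x1, z1, v2 left unused
linear: ✗ — u, z, v1, y1, u1, w1, x1, z1, v2 left unused
affine: ✓ — v, y, u, w, x, z, v1, y1, u1, w1, x1, z1, v2: no repeats, contraction unneeded
relevant: ✗ — u, z, v1, y1, u1, w1, x1, z1, v2 left unused
unrestricted: ✓ — type-checks (Str -> Str -> Int -> Int) and nothing is barred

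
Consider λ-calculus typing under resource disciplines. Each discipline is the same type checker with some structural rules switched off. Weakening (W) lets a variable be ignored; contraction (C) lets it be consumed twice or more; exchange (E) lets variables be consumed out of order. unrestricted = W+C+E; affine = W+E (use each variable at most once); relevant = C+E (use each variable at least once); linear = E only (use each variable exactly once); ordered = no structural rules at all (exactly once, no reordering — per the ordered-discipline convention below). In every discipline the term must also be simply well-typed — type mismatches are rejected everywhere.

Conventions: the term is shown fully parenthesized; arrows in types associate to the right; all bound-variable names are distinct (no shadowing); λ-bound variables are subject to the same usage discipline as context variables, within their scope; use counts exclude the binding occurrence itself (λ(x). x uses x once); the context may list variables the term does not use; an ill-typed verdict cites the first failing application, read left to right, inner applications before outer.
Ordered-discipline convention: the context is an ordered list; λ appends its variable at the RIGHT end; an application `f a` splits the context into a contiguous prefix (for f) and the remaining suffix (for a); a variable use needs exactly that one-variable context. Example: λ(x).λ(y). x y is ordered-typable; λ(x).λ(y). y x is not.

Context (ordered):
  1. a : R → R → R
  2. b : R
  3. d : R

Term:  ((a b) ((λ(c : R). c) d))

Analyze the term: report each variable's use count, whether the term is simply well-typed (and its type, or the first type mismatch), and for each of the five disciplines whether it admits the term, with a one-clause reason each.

usage: a=1; b=1; d=1; c (λ-bound)=1
use order (left to right): a, b, c, d
typing: ✓ — R
ordered: ✓ — a, b, d, c once each; derivable with no W/C/E
linear: ✓ — a, b, d, c: one use apiece
affine: ✓ — no duplicate uses among a, b, d, c
relevant: ✓ — at least one use each (a, b, d, c)
unrestricted: ✓ — type-checks (R) and nothing is barred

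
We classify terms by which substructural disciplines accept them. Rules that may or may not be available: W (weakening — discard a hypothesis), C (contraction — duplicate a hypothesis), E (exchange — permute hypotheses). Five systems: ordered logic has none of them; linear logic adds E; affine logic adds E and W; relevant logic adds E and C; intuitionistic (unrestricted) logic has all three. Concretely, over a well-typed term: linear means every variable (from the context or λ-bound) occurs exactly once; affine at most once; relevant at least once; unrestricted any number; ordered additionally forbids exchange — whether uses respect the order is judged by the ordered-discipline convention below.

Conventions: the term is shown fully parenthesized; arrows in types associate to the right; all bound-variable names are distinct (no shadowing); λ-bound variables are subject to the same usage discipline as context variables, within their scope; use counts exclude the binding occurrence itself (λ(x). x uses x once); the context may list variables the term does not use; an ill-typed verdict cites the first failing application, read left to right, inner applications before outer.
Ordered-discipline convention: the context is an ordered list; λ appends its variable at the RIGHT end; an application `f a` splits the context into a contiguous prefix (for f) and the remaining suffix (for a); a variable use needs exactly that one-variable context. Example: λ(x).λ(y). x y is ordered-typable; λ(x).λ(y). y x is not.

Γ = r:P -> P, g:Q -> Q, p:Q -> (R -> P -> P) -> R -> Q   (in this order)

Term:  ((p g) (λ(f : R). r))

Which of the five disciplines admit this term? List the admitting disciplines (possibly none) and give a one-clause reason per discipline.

admitted by: none
use counts: r: 1×, g: 1×, p: 1×, f (bound): 0×
use order (left to right): p, g, r
typing: ill-typed: argument of type Q -> Q where Q is required
ordered: ✗ — the type mismatch rejects it
linear: ✗ — not simply typable
affine: ✗ — fails simple typing
relevant: ✗ — a type mismatch blocks all five
unrestricted: ✗ — the type mismatch rejects it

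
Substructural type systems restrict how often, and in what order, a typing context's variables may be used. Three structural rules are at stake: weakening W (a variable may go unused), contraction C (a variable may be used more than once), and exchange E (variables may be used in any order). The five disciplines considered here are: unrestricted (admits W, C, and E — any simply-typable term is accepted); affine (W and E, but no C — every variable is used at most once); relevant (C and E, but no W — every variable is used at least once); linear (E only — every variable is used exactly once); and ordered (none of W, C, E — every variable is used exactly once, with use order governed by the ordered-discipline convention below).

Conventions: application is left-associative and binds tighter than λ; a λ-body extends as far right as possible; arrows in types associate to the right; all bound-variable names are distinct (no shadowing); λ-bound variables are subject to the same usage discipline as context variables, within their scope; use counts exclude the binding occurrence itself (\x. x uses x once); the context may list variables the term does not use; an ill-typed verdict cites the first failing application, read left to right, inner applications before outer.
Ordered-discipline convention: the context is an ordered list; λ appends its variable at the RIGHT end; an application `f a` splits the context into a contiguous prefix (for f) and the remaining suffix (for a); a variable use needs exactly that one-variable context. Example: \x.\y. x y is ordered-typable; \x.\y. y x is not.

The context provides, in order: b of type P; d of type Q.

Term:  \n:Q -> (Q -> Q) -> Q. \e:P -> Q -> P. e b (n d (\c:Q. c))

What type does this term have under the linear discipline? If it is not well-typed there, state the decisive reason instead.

term : (Q -> (Q -> Q) -> Q) -> (P -> Q -> P) -> P
use counts: b=1, d=1, n [bound]=1, e [bound]=1, c [bound]=1
uses in reading order: e, b, n, d, c
typing: the term checks, with type (Q -> (Q -> Q) -> Q) -> (P -> Q -> P) -> P
per-discipline verdicts: ordered ✗ | linear ✓ | affine ✓ | relevant ✓ | unrestricted ✓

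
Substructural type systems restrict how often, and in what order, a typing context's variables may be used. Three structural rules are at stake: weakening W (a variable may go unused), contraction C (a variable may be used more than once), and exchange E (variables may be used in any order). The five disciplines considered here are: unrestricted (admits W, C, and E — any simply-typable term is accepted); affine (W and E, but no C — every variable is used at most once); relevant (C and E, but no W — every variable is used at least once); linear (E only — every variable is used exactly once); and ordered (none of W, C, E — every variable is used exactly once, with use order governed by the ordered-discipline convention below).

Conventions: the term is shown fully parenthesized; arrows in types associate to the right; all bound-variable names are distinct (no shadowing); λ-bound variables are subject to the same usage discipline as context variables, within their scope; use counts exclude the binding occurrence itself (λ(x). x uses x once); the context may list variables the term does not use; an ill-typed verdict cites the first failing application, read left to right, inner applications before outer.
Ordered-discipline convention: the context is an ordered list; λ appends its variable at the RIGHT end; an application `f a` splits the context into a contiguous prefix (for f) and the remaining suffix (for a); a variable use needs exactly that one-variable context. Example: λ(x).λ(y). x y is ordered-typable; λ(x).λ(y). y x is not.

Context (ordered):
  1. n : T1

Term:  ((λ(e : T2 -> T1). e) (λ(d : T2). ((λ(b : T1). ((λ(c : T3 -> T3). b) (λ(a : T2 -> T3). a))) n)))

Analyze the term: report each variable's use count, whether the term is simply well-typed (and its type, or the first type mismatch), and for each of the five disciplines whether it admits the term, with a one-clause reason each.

counts: n: 1×, e [bound]: 1×, d [bound]: 0×, b [bound]: 1×, c [bound]: 0×, a [bound]: 1×
uses in reading order: e, b, a, n
typing: ill-typed: an application expects T3 -> T3 but receives (T2 -> T3) -> T2 -> T3
ordered: ✗ — a type mismatch blocks all five
linear: ✗ — the type mismatch rejects it
affine: ✗ — not simply typable
relevant: ✗ — fails simple typing
unrestricted: ✗ — a type mismatch blocks all five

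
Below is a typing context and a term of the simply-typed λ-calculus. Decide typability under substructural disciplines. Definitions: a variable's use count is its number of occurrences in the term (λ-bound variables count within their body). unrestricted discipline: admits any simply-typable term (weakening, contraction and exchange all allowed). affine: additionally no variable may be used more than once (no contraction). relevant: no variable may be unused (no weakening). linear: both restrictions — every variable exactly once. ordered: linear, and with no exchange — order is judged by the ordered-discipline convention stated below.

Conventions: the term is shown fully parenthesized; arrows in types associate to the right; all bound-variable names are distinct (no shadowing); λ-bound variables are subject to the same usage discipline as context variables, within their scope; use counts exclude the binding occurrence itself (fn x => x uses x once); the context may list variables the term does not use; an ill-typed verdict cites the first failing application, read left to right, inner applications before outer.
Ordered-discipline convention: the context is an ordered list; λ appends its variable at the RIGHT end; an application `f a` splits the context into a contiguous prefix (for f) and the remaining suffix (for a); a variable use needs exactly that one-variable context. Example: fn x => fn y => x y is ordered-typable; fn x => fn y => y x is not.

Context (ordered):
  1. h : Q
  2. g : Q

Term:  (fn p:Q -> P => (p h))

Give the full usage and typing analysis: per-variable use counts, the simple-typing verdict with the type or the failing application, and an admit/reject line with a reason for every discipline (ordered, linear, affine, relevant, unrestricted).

variable uses: h=1, g=0, p [bound]=1
left-to-right use order: p, h
typing: the term checks, with type (Q -> P) -> P
ordered: ✗, unused: g — weakening required
linear: ✗, unused: g — weakening required
affine: ✓, no duplicate uses among h, g, p
relevant: ✗, unused: g — weakening required
unrestricted: ✓, simply typable at (Q -> P) -> P; W, C, E all held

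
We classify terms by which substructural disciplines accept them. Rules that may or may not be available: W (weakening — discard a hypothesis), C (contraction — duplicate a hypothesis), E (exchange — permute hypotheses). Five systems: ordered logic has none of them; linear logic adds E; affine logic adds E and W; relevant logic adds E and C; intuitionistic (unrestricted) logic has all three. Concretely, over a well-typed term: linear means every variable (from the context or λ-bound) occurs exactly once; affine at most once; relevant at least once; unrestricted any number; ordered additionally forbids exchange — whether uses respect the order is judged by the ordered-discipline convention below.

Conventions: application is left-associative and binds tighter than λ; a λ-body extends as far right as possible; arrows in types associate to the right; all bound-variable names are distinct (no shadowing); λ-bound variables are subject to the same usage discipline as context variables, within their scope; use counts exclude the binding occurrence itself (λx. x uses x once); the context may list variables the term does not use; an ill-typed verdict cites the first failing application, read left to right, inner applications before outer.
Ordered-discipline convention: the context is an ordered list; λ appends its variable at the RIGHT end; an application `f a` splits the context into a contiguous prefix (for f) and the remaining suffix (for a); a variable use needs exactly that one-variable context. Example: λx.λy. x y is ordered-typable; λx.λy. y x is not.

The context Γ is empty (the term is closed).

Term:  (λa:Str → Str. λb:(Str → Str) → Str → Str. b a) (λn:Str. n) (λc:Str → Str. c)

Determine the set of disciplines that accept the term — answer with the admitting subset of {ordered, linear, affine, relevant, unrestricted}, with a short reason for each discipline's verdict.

admitted by: linear, affine, relevant, unrestricted
usage: a (bound): 1, b (bound): 1, n (bound): 1, c (bound): 1
use order (left to right): b, a, n, c
typing: the term checks, with type Str → Str
ordered: ✗ — no contiguous prefix/suffix split fits b, a, n, c
linear: ✓ — exactly-once usage across a, b, n, c
affine: ✓ — no duplicate uses among a, b, n, c
relevant: ✓ — at least one use each (a, b, n, c)
unrestricted: ✓ — simply typable at Str → Str; W, C, E all held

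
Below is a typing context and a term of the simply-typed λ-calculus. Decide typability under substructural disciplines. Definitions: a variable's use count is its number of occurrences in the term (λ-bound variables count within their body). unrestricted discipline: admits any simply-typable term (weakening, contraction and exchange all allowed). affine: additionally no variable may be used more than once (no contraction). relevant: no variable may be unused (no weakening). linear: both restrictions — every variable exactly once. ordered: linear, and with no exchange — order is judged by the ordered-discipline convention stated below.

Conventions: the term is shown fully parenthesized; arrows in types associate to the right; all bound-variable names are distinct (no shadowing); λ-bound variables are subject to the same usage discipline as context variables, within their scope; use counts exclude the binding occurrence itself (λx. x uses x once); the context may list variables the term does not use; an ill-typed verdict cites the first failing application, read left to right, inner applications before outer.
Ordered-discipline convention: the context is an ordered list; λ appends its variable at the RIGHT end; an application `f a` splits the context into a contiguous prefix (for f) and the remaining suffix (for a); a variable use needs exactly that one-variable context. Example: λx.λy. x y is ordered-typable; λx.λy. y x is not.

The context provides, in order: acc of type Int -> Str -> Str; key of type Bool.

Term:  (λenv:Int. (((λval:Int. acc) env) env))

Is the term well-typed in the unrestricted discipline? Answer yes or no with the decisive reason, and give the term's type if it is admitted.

yes — well-typed at Int -> Str -> Str; no restrictions here; term : Int -> Str -> Str
variable uses: acc: 1, key: 0, env (λ-bound): 2, val (λ-bound): 0
order of uses: acc, env, env
typing: well-typed at Int -> Str -> Str
summary: ordered ✗, linear ✗, affine ✗, relevant ✗, unrestricted ✓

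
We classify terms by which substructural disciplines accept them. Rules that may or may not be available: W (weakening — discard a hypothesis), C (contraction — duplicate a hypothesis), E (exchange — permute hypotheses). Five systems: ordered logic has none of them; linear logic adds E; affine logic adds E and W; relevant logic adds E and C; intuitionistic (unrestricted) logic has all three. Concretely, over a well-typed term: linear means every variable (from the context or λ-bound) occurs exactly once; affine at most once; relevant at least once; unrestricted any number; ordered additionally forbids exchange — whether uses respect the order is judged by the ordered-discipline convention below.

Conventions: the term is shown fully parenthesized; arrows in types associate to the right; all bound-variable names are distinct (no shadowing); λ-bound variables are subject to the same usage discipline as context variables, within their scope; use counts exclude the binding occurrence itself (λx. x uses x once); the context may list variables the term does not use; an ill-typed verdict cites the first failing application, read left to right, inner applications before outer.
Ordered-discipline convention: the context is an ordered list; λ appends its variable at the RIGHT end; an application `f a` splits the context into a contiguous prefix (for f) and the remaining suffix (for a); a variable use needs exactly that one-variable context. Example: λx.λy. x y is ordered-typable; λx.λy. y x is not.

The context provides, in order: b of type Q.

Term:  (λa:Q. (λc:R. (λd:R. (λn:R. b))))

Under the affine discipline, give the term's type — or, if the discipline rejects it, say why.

term : Q -> R -> R -> R -> Q
use counts: b: 1; a (bound): 0; c (bound): 0; d (bound): 0; n (bound): 0
use order (left to right): b
typing: ✓ — Q -> R -> R -> R -> Q
across the five disciplines: ordered ✗, linear ✗, affine ✓, relevant ✗, unrestricted ✓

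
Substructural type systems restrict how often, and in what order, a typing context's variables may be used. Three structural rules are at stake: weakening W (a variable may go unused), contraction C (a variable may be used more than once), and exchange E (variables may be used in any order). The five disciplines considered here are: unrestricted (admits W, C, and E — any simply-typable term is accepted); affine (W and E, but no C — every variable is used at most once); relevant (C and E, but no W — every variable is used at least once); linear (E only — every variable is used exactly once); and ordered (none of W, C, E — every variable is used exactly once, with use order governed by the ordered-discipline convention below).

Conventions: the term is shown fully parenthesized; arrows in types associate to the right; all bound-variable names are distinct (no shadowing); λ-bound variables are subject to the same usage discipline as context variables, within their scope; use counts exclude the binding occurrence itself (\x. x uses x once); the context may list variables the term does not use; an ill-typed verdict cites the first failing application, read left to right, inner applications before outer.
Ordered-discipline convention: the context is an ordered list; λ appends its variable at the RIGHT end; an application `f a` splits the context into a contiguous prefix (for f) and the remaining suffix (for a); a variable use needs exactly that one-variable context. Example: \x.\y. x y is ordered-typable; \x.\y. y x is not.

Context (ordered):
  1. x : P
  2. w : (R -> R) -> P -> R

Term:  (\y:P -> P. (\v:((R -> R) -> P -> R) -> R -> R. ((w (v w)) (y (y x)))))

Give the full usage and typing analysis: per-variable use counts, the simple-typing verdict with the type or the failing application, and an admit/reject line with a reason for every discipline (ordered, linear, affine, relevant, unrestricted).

variable uses: x: 1×, w: 2×, y (λ-bound): 2×, v (λ-bound): 1×
order of uses: w, v, w, y, y, x
typing: the term checks, with type (P -> P) -> (((R -> R) -> P -> R) -> R -> R) -> R
ordered: ✗ — w ×2, y ×2 used more than once (contraction)
linear: ✗ — w ×2, y ×2 used more than once (contraction)
affine: ✗ — w ×2, y ×2 used more than once (contraction)
relevant: ✓ — x, w, y, v: all used, weakening unneeded
unrestricted: ✓ — type-checks ((P -> P) -> (((R -> R) -> P -> R) -> R -> R) -> R) and nothing is barred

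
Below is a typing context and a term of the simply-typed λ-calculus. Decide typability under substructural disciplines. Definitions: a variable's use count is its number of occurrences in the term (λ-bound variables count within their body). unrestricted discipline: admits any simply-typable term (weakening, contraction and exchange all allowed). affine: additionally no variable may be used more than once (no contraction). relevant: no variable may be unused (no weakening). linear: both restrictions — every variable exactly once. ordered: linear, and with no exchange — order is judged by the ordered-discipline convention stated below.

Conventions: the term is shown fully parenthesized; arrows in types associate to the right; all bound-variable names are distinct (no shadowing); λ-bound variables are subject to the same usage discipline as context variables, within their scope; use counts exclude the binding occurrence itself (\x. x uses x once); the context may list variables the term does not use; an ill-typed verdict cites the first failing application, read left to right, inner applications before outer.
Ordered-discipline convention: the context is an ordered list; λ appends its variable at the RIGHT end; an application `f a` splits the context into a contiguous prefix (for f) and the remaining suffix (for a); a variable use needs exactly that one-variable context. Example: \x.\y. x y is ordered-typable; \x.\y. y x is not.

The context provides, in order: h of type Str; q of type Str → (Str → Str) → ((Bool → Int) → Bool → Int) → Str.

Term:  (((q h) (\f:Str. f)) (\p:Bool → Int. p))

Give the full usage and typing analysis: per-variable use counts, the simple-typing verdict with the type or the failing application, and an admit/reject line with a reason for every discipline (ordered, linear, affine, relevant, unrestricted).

counts: h: 1, q: 1, f (λ-bound): 1, p (λ-bound): 1
left-to-right use order: q, h, f, p
typing: well-typed — term : Str
ordered: ✗ — no ordered split (uses run q, h, f, p)
linear: ✓ — each of h, q, f, p used exactly once
affine: ✓ — no duplicate uses among h, q, f, p
relevant: ✓ — none of h, q, f, p goes unused
unrestricted: ✓ — typability at Str is all that's needed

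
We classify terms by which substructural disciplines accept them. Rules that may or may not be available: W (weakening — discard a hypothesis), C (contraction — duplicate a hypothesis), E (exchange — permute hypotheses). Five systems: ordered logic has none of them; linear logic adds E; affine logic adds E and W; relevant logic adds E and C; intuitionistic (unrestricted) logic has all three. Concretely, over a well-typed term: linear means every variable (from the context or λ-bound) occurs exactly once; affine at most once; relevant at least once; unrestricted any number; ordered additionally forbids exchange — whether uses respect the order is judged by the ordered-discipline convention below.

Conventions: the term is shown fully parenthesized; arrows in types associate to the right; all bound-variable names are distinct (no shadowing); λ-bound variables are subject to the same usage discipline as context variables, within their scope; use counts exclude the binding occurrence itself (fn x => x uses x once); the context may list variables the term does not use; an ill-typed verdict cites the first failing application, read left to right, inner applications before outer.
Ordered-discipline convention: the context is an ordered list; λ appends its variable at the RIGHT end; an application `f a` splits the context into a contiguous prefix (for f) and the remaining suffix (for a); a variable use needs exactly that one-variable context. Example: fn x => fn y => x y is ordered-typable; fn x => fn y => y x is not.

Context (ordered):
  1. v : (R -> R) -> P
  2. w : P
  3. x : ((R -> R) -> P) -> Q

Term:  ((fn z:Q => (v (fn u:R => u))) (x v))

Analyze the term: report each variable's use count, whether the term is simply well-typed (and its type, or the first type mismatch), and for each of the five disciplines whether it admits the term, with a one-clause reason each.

counts: v: 2, w: 0, x: 1, z (bound): 0, u (bound): 1
order of uses: v, u, x, v
typing: the term checks, with type P
ordered ✗ (v ×2 used more than once (contraction); unused: w, z — weakening required)
linear ✗ (v ×2 used more than once (contraction); unused: w, z — weakening required)
affine ✗ (v ×2 used more than once (contraction))
relevant ✗ (unused: w, z — weakening required)
unrestricted ✓ (typability at P is all that's needed)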